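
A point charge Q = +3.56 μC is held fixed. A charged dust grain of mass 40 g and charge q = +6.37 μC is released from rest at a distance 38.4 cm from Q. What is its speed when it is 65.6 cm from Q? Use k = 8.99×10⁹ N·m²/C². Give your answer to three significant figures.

Only the electrostatic force acts, so mechanical energy is conserved: ½mv² = U₁ − U₂ = kQq(1/r₁ − 1/r₂).
U₁ − U₂ = (8.99×10⁹ N·m²/C²)(3.56×10⁻⁶ C)(6.37×10⁻⁶ C)(1/0.384 − 1/0.656) = 0.220 J.
v = √(2·0.220/0.0400) = 3.32 m/s.

3.32 m/s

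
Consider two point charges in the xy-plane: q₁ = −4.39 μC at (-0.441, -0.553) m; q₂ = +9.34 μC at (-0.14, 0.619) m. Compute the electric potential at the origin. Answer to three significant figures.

The total potential is the scalar sum of each charge's contribution, V = Σ kqᵢ/rᵢ.
Distances from the field point to each charge: r₁ = 0.707 m, r₂ = 0.635 m.
V = k[(-4.39×10⁻⁶)/(0.707) + (9.34×10⁻⁶)/(0.635)] = 7.65×10⁴ V.

7.65×10⁴ V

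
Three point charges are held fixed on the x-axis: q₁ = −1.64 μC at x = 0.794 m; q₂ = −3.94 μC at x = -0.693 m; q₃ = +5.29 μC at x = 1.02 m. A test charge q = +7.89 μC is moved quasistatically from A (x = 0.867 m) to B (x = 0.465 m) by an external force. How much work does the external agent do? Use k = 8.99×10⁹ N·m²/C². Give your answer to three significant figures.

-0.599 J

For quasistatic motion the external work equals the change in potential energy: W_ext = qΔV = q(V_B − V_A).
At A: distances to the source charges are 0.0730 m, 1.56 m, 0.153 m; V_A = Σ kqᵢ/rᵢ = 8.62×10⁴ V.
At B: distances to the source charges are 0.329 m, 1.16 m, 0.555 m; V_B = Σ kqᵢ/rᵢ = 1.03×10⁴ V.
ΔV = V_B − V_A = -7.59×10⁴ V.
W_ext = qΔV = (7.89×10⁻⁶ C)(-7.59×10⁴ V) = -0.599 J.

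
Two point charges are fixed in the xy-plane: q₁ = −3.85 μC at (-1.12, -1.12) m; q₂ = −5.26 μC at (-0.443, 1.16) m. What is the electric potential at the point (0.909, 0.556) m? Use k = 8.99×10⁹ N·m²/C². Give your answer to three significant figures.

The total potential is the scalar sum of each charge's contribution, V = Σ kqᵢ/rᵢ.
Distances from the field point to each charge: r₁ = 2.63 m, r₂ = 1.48 m.
V = k[(-3.85×10⁻⁶)/(2.63) + (-5.26×10⁻⁶)/(1.48)] = -4.51×10⁴ V.

-4.51×10⁴ V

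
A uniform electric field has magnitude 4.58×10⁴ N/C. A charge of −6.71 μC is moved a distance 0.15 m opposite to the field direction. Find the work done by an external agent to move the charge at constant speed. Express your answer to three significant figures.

The potential change for a displacement 0.15 m opposite to the field direction is ΔV = +Ed = 6870 V.
W_ext = qΔV = -0.0461 J.

-0.0461 J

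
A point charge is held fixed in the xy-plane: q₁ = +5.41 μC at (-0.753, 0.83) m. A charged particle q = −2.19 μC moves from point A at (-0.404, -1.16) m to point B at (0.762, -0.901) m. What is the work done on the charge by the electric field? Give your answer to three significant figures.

The work done by the electric force is W_field = −ΔU = −q(V_B − V_A) = q(V_A − V_B).
At A: distance to the source charge is 2.02 m; V_A = kq₁/r = 2.41×10⁴ V.
At B: distance to the source charge is 2.30 m; V_B = kq₁/r = 2.11×10⁴ V.
ΔV = V_B − V_A = -2930 V.
W_field = −qΔV = −(-2.19×10⁻⁶ C)(-2930 V) = -6.42×10⁻³ J.

-6.42×10⁻³ J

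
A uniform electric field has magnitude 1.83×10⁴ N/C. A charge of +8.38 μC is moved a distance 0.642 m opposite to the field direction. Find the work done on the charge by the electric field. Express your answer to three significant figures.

-0.0985 J

The potential change for a displacement 0.642 m opposite to the field direction is ΔV = +Ed = 1.17×10⁴ V.
W_field = −qΔV = -0.0985 J.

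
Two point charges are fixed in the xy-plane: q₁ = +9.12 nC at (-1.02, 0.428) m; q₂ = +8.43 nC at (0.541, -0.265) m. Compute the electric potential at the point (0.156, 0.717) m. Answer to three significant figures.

140 V

Electric potential is a scalar, so the contributions from each charge add algebraically: V = Σ kqᵢ/rᵢ.
Distances from the field point to each charge: r₁ = 1.21 m, r₂ = 1.05 m.
V = k[(9.12×10⁻⁹)/(1.21) + (8.43×10⁻⁹)/(1.05)] = 140 V.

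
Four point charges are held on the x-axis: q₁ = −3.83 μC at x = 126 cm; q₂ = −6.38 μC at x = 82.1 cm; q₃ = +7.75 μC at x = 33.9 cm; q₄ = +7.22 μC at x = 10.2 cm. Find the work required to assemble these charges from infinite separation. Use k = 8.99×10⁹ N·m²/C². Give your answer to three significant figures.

The work to assemble the configuration equals its total potential energy, U = Σ kqᵢqⱼ/rᵢⱼ over all pairs.
Pair separations: r₁₂ = 0.439 m, r₁₃ = 0.921 m, r₁₄ = 1.16 m, r₂₃ = 0.482 m, r₂₄ = 0.719 m, r₃₄ = 0.237 m.
Summing all 6 pair terms gives U = 0.620 J.

0.620 J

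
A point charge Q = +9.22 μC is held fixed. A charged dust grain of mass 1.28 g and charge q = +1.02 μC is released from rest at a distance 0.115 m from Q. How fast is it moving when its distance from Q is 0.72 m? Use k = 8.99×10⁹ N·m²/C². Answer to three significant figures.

31.1 m/s

Only the electrostatic force acts, so mechanical energy is conserved: ½mv² = U₁ − U₂ = kQq(1/r₁ − 1/r₂).
U₁ − U₂ = (8.99×10⁹ N·m²/C²)(9.22×10⁻⁶ C)(1.02×10⁻⁶ C)(1/0.115 − 1/0.720) = 0.618 J.
v = √(2·0.618/1.28×10⁻³) = 31.1 m/s.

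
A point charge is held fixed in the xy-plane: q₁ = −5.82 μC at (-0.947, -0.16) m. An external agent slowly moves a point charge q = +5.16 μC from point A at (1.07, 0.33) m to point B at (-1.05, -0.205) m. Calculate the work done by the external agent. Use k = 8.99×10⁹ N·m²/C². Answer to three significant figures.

For quasistatic motion the external work equals the change in potential energy: W_ext = qΔV = q(V_B − V_A).
At A: distance to the source charge is 2.08 m; V_A = kq₁/r = -2.52×10⁴ V.
At B: distance to the source charge is 0.112 m; V_B = kq₁/r = -4.65×10⁵ V.
ΔV = V_B − V_A = -4.40×10⁵ V.
W_ext = qΔV = (5.16×10⁻⁶ C)(-4.40×10⁵ V) = -2.27 J.

-2.27 J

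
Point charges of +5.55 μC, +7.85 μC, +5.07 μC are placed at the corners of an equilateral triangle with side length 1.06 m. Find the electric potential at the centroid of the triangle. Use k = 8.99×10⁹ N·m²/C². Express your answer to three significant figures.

2.71×10⁵ V

The total potential is the scalar sum of each charge's contribution, V = Σ kqᵢ/rᵢ.
The distance from each vertex to the centroid is a/√3 = 0.612 m.
V = k[(5.55×10⁻⁶)/(0.612) + (7.85×10⁻⁶)/(0.612) + (5.07×10⁻⁶)/(0.612)] = 2.71×10⁵ V.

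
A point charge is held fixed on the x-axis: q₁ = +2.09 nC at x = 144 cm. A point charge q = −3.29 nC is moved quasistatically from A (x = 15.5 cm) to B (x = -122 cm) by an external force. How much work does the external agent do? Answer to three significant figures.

2.49×10⁻⁸ J

For quasistatic motion the external work equals the change in potential energy: W_ext = qΔV = q(V_B − V_A).
At A: distance to the source charge is 1.28 m; V_A = kq₁/r = 14.6 V.
At B: distance to the source charge is 2.66 m; V_B = kq₁/r = 7.06 V.
ΔV = V_B − V_A = -7.56 V.
W_ext = qΔV = (-3.29×10⁻⁹ C)(-7.56 V) = 2.49×10⁻⁸ J.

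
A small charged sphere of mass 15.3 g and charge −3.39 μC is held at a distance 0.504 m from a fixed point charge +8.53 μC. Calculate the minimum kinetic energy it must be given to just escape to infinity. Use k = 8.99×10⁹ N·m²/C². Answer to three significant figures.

To just escape, total mechanical energy must reach zero at infinity: ½mv²_min + U = 0, so ½mv²_min = −U = |kQq|/r.
|U| = |kQq|/r = (8.99×10⁹ N·m²/C²)(8.53×10⁻⁶)(3.39×10⁻⁶)/(0.504) = 0.516 J.

0.516 J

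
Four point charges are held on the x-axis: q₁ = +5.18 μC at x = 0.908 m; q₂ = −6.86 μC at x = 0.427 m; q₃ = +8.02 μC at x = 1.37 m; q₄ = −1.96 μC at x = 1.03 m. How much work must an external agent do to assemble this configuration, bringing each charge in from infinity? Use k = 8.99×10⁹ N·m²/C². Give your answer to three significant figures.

-1.34 J

The work to assemble the configuration equals its total potential energy, U = Σ kqᵢqⱼ/rᵢⱼ over all pairs.
Pair separations: r₁₂ = 0.481 m, r₁₃ = 0.462 m, r₁₄ = 0.122 m, r₂₃ = 0.943 m, r₂₄ = 0.603 m, r₃₄ = 0.340 m.
Summing all 6 pair terms gives U = -1.34 J.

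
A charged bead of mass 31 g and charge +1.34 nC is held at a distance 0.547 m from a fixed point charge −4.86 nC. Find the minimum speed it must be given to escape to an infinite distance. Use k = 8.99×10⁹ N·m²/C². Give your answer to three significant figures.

2.63×10⁻³ m/s

To just escape, total mechanical energy must reach zero at infinity: ½mv²_min + U = 0, so ½mv²_min = −U = |kQq|/r.
|U| = |kQq|/r = (8.99×10⁹ N·m²/C²)(4.86×10⁻⁹)(1.34×10⁻⁹)/(0.547) = 1.07×10⁻⁷ J.
v_min = √(2|U|/m) = √(2·1.07×10⁻⁷/0.0310) = 2.63×10⁻³ m/s.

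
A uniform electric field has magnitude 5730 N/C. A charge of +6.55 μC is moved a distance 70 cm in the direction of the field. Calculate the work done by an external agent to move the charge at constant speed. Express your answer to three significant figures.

-0.0263 J

The potential change for a displacement 70 cm in the direction of the field is ΔV = −Ed = -4010 V.
W_ext = qΔV = -0.0263 J.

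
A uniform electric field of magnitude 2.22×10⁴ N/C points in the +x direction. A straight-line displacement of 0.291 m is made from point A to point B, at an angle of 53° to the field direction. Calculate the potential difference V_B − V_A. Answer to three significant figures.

-3890 V

Only the component of displacement along E changes the potential: ΔV = −E·d·cosθ.
ΔV = −(2.22×10⁴ V/m)(0.291 m)cos53° = -3890 V.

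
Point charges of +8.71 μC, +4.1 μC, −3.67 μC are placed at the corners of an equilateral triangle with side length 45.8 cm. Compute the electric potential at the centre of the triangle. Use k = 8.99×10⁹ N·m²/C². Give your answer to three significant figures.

3.11×10⁵ V

Electric potential is a scalar, so the contributions from each charge add algebraically: V = Σ kqᵢ/rᵢ.
The distance from each vertex to the centroid is a/√3 = 0.264 m.
V = k[(8.71×10⁻⁶)/(0.264) + (4.10×10⁻⁶)/(0.264) + (-3.67×10⁻⁶)/(0.264)] = 3.11×10⁵ V.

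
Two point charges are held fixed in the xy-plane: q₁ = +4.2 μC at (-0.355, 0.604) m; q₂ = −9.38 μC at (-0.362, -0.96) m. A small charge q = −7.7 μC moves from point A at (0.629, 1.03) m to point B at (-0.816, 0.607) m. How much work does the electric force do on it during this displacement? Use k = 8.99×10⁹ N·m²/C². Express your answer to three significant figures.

The work done by the electric force is W_field = −ΔU = −q(V_B − V_A) = q(V_A − V_B).
At A: distances to the source charges are 1.07 m, 2.22 m; V_A = Σ kqᵢ/rᵢ = -2720 V.
At B: distances to the source charges are 0.461 m, 1.63 m; V_B = Σ kqᵢ/rᵢ = 3.02×10⁴ V.
ΔV = V_B − V_A = 3.29×10⁴ V.
W_field = −qΔV = −(-7.70×10⁻⁶ C)(3.29×10⁴ V) = 0.254 J.

0.254 J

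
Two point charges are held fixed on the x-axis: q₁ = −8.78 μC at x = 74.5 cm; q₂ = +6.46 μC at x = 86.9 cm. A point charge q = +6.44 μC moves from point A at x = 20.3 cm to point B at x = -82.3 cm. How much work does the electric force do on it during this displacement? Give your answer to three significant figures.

The work done by the electric force is W_field = −ΔU = −q(V_B − V_A) = q(V_A − V_B).
At A: distances to the source charges are 0.542 m, 0.666 m; V_A = Σ kqᵢ/rᵢ = -5.84×10⁴ V.
At B: distances to the source charges are 1.57 m, 1.69 m; V_B = Σ kqᵢ/rᵢ = -1.60×10⁴ V.
ΔV = V_B − V_A = 4.24×10⁴ V.
W_field = −qΔV = −(6.44×10⁻⁶ C)(4.24×10⁴ V) = -0.273 J.

-0.273 J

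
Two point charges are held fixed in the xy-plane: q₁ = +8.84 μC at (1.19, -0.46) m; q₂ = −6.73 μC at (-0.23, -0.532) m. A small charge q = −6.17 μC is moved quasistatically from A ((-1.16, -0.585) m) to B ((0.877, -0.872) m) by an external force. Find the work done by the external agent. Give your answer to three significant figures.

-0.818 J

For quasistatic motion the external work equals the change in potential energy: W_ext = qΔV = q(V_B − V_A).
At A: distances to the source charges are 2.35 m, 0.932 m; V_A = Σ kqᵢ/rᵢ = -3.12×10⁴ V.
At B: distances to the source charges are 0.517 m, 1.16 m; V_B = Σ kqᵢ/rᵢ = 1.01×10⁵ V.
ΔV = V_B − V_A = 1.33×10⁵ V.
W_ext = qΔV = (-6.17×10⁻⁶ C)(1.33×10⁵ V) = -0.818 J.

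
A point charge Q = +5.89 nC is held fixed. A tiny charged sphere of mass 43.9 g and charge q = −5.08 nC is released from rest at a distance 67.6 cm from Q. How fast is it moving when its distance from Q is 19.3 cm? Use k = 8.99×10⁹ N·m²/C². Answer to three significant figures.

Only the electrostatic force acts, so mechanical energy is conserved: ½mv² = U₁ − U₂ = kQq(1/r₁ − 1/r₂).
U₁ − U₂ = (8.99×10⁹ N·m²/C²)(5.89×10⁻⁹ C)(-5.08×10⁻⁹ C)(1/0.676 − 1/0.193) = 9.96×10⁻⁷ J.
v = √(2·9.96×10⁻⁷/0.0439) = 6.74×10⁻³ m/s.

6.74×10⁻³ m/s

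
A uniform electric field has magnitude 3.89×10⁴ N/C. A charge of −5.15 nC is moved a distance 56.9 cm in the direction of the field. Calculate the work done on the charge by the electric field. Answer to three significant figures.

The potential change for a displacement 56.9 cm in the direction of the field is ΔV = −Ed = -2.21×10⁴ V.
W_field = −qΔV = -1.14×10⁻⁴ J.

-1.14×10⁻⁴ J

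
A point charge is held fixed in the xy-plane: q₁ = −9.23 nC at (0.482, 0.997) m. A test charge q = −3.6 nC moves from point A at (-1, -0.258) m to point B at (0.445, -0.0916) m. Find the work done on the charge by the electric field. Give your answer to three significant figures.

-1.20×10⁻⁷ J

The work done by the electric force is W_field = −ΔU = −q(V_B − V_A) = q(V_A − V_B).
At A: distance to the source charge is 1.94 m; V_A = kq₁/r = -42.7 V.
At B: distance to the source charge is 1.09 m; V_B = kq₁/r = -76.2 V.
ΔV = V_B − V_A = -33.5 V.
W_field = −qΔV = −(-3.60×10⁻⁹ C)(-33.5 V) = -1.20×10⁻⁷ J.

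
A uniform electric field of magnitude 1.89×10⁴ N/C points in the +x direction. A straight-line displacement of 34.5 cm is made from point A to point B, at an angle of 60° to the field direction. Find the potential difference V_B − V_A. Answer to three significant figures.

Only the component of displacement along E changes the potential: ΔV = −E·d·cosθ.
ΔV = −(1.89×10⁴ V/m)(0.345 m)cos60° = -3260 V.

-3260 V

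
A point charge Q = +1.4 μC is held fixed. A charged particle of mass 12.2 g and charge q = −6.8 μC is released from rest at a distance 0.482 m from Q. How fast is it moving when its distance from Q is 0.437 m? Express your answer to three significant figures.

Only the electrostatic force acts, so mechanical energy is conserved: ½mv² = U₁ − U₂ = kQq(1/r₁ − 1/r₂).
U₁ − U₂ = (8.99×10⁹ N·m²/C²)(1.40×10⁻⁶ C)(-6.80×10⁻⁶ C)(1/0.482 − 1/0.437) = 0.0183 J.
v = √(2·0.0183/0.0122) = 1.73 m/s.

1.73 m/s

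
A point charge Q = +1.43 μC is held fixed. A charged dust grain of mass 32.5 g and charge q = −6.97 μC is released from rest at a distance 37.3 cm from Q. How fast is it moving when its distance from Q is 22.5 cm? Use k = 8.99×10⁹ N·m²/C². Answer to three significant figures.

3.12 m/s

Only the electrostatic force acts, so mechanical energy is conserved: ½mv² = U₁ − U₂ = kQq(1/r₁ − 1/r₂).
U₁ − U₂ = (8.99×10⁹ N·m²/C²)(1.43×10⁻⁶ C)(-6.97×10⁻⁶ C)(1/0.373 − 1/0.225) = 0.158 J.
v = √(2·0.158/0.0325) = 3.12 m/s.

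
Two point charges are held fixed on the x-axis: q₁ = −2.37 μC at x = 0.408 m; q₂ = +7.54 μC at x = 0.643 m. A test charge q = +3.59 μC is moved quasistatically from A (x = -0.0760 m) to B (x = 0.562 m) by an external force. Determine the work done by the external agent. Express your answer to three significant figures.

2.33 J

For quasistatic motion the external work equals the change in potential energy: W_ext = qΔV = q(V_B − V_A).
At A: distances to the source charges are 0.484 m, 0.719 m; V_A = Σ kqᵢ/rᵢ = 5.03×10⁴ V.
At B: distances to the source charges are 0.154 m, 0.0810 m; V_B = Σ kqᵢ/rᵢ = 6.98×10⁵ V.
ΔV = V_B − V_A = 6.48×10⁵ V.
W_ext = qΔV = (3.59×10⁻⁶ C)(6.48×10⁵ V) = 2.33 J.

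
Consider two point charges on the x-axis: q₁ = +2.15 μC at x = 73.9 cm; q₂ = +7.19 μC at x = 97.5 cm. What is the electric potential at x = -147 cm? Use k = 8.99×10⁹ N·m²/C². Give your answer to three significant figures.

Electric potential is a scalar, so the contributions from each charge add algebraically: V = Σ kqᵢ/rᵢ.
Distances from the field point to each charge: r₁ = 2.21 m, r₂ = 2.44 m.
V = k[(2.15×10⁻⁶)/(2.21) + (7.19×10⁻⁶)/(2.44)] = 3.52×10⁴ V.

3.52×10⁴ V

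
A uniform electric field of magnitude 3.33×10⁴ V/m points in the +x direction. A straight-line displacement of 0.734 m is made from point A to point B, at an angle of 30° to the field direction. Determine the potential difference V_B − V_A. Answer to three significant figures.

-2.12×10⁴ V

Only the component of displacement along E changes the potential: ΔV = −E·d·cosθ.
ΔV = −(3.33×10⁴ V/m)(0.734 m)cos30° = -2.12×10⁴ V.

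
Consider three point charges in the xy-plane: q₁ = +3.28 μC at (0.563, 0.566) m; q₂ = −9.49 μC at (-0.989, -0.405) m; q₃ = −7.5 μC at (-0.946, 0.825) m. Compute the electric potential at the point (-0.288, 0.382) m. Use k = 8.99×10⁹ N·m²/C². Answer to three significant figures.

The total potential is the scalar sum of each charge's contribution, V = Σ kqᵢ/rᵢ.
Distances from the field point to each charge: r₁ = 0.871 m, r₂ = 1.05 m, r₃ = 0.793 m.
V = k[(3.28×10⁻⁶)/(0.871) + (-9.49×10⁻⁶)/(1.05) + (-7.50×10⁻⁶)/(0.793)] = -1.32×10⁵ V.

-1.32×10⁵ V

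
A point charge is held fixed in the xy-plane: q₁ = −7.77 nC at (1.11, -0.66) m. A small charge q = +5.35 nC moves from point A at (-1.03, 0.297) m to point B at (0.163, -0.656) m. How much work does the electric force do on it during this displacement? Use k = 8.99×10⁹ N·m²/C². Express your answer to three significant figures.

The work done by the electric force is W_field = −ΔU = −q(V_B − V_A) = q(V_A − V_B).
At A: distance to the source charge is 2.34 m; V_A = kq₁/r = -29.8 V.
At B: distance to the source charge is 0.947 m; V_B = kq₁/r = -73.8 V.
ΔV = V_B − V_A = -44.0 V.
W_field = −qΔV = −(5.35×10⁻⁹ C)(-44.0 V) = 2.35×10⁻⁷ J.

2.35×10⁻⁷ J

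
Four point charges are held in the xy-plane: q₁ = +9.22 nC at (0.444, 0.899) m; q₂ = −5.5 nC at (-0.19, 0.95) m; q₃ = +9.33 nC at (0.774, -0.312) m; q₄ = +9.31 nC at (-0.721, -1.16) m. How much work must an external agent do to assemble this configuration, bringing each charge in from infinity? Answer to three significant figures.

The assembly work is the sum of pairwise potential energies, U = Σ_{i<j} kqᵢqⱼ/rᵢⱼ.
Pair separations: r₁₂ = 0.636 m, r₁₃ = 1.26 m, r₁₄ = 2.37 m, r₂₃ = 1.59 m, r₂₄ = 2.18 m, r₃₄ = 1.72 m.
Summing all 6 pair terms gives U = 1.78×10⁻⁷ J.

1.78×10⁻⁷ J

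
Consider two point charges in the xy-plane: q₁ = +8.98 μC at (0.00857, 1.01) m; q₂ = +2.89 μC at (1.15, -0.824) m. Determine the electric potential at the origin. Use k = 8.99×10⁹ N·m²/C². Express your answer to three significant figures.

9.83×10⁴ V

The total potential is the scalar sum of each charge's contribution, V = Σ kqᵢ/rᵢ.
Distances from the field point to each charge: r₁ = 1.01 m, r₂ = 1.41 m.
V = k[(8.98×10⁻⁶)/(1.01) + (2.89×10⁻⁶)/(1.41)] = 9.83×10⁴ V.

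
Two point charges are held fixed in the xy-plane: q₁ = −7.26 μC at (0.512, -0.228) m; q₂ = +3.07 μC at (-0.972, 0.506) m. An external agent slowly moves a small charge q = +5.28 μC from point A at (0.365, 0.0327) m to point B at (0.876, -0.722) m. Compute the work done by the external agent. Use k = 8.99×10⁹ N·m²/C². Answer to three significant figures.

0.553 J

For quasistatic motion the external work equals the change in potential energy: W_ext = qΔV = q(V_B − V_A).
At A: distances to the source charges are 0.299 m, 1.42 m; V_A = Σ kqᵢ/rᵢ = -1.99×10⁵ V.
At B: distances to the source charges are 0.614 m, 2.22 m; V_B = Σ kqᵢ/rᵢ = -9.39×10⁴ V.
ΔV = V_B − V_A = 1.05×10⁵ V.
W_ext = qΔV = (5.28×10⁻⁶ C)(1.05×10⁵ V) = 0.553 J.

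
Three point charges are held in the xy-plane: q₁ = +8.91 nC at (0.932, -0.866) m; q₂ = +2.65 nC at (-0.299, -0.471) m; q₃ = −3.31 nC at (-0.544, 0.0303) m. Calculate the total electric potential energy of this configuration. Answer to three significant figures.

-1.31×10⁻⁷ J

The assembly work is the sum of pairwise potential energies, U = Σ_{i<j} kqᵢqⱼ/rᵢⱼ.
Pair separations: r₁₂ = 1.29 m, r₁₃ = 1.73 m, r₂₃ = 0.558 m.
U = (1.64×10⁻⁷) + (-1.54×10⁻⁷) + (-1.41×10⁻⁷) = -1.31×10⁻⁷ J.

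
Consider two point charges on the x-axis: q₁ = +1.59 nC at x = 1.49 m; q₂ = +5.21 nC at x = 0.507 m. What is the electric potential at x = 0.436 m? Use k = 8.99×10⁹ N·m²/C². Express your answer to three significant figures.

Electric potential is a scalar, so the contributions from each charge add algebraically: V = Σ kqᵢ/rᵢ.
Distances from the field point to each charge: r₁ = 1.05 m, r₂ = 0.0710 m.
V = k[(1.59×10⁻⁹)/(1.05) + (5.21×10⁻⁹)/(0.0710)] = 673 V.

673 V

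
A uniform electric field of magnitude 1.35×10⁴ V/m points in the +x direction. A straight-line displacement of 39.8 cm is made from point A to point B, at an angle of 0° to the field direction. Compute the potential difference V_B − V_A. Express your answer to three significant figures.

-5370 V

Only the component of displacement along E changes the potential: ΔV = −E·d·cosθ.
ΔV = −(1.35×10⁴ V/m)(0.398 m)cos0° = -5370 V.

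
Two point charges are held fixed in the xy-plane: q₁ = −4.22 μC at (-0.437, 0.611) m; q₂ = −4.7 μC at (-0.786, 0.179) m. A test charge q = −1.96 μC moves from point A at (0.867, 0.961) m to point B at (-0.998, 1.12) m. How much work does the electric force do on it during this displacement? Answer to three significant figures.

The work done by the electric force is W_field = −ΔU = −q(V_B − V_A) = q(V_A − V_B).
At A: distances to the source charges are 1.35 m, 1.83 m; V_A = Σ kqᵢ/rᵢ = -5.12×10⁴ V.
At B: distances to the source charges are 0.757 m, 0.965 m; V_B = Σ kqᵢ/rᵢ = -9.39×10⁴ V.
ΔV = V_B − V_A = -4.27×10⁴ V.
W_field = −qΔV = −(-1.96×10⁻⁶ C)(-4.27×10⁴ V) = -0.0837 J.

-0.0837 J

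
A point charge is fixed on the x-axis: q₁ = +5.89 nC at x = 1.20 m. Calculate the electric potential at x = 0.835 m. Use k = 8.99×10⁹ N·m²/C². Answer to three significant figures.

The total potential is the scalar sum of each charge's contribution, V = Σ kqᵢ/rᵢ.
V = k[(5.89×10⁻⁹)/(0.365)] = 145 V.

145 V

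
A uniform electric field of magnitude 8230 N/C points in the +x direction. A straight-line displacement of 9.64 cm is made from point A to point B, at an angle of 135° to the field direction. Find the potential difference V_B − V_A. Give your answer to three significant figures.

561 V

Only the component of displacement along E changes the potential: ΔV = −E·d·cosθ.
ΔV = −(8230 V/m)(0.0964 m)cos135° = 561 V.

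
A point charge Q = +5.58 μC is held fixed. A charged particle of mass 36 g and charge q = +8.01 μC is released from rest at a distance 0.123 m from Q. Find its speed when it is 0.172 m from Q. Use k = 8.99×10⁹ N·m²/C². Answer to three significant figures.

7.19 m/s

Only the electrostatic force acts, so mechanical energy is conserved: ½mv² = U₁ − U₂ = kQq(1/r₁ − 1/r₂).
U₁ − U₂ = (8.99×10⁹ N·m²/C²)(5.58×10⁻⁶ C)(8.01×10⁻⁶ C)(1/0.123 − 1/0.172) = 0.931 J.
v = √(2·0.931/0.0360) = 7.19 m/s.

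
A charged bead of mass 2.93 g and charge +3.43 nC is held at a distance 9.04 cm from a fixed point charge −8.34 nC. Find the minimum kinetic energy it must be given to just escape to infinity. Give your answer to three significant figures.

2.84×10⁻⁶ J

To just escape, total mechanical energy must reach zero at infinity: ½mv²_min + U = 0, so ½mv²_min = −U = |kQq|/r.
|U| = |kQq|/r = (8.99×10⁹ N·m²/C²)(8.34×10⁻⁹)(3.43×10⁻⁹)/(0.0904) = 2.84×10⁻⁶ J.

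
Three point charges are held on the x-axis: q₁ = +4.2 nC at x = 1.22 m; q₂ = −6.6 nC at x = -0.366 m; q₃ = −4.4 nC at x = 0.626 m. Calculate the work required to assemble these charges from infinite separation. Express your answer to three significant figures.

-1.74×10⁻⁷ J

The assembly work is the sum of pairwise potential energies, U = Σ_{i<j} kqᵢqⱼ/rᵢⱼ.
Pair separations: r₁₂ = 1.59 m, r₁₃ = 0.594 m, r₂₃ = 0.992 m.
U = (-1.57×10⁻⁷) + (-2.80×10⁻⁷) + (2.63×10⁻⁷) = -1.74×10⁻⁷ J.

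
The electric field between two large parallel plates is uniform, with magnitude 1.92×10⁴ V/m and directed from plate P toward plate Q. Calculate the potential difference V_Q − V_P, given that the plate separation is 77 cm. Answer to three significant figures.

-1.48×10⁴ V

In a uniform field, potential decreases in the direction of E: ΔV = −E·d for a displacement d parallel to E.
Going from P to Q is a displacement of 77 cm along the field, so V_Q − V_P = −Ed = -1.48×10⁴ V.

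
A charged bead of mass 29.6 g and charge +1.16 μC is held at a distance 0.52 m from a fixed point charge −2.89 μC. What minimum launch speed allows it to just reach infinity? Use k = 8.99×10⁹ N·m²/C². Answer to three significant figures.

To just escape, total mechanical energy must reach zero at infinity: ½mv²_min + U = 0, so ½mv²_min = −U = |kQq|/r.
|U| = |kQq|/r = (8.99×10⁹ N·m²/C²)(2.89×10⁻⁶)(1.16×10⁻⁶)/(0.520) = 0.0580 J.
v_min = √(2|U|/m) = √(2·0.0580/0.0296) = 1.98 m/s.

1.98 m/s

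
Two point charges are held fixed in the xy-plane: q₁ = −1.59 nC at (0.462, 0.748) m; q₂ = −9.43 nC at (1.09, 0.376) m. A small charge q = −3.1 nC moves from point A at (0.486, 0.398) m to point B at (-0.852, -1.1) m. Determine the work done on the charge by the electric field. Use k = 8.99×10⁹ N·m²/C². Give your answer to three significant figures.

4.34×10⁻⁷ J

The work done by the electric force is W_field = −ΔU = −q(V_B − V_A) = q(V_A − V_B).
At A: distances to the source charges are 0.351 m, 0.604 m; V_A = Σ kqᵢ/rᵢ = -181 V.
At B: distances to the source charges are 2.27 m, 2.44 m; V_B = Σ kqᵢ/rᵢ = -41.1 V.
ΔV = V_B − V_A = 140 V.
W_field = −qΔV = −(-3.10×10⁻⁹ C)(140 V) = 4.34×10⁻⁷ J.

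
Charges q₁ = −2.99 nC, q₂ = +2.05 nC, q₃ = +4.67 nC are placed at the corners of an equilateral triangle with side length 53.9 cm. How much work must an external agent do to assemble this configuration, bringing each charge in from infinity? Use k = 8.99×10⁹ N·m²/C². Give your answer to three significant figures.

-1.75×10⁻⁷ J

The work to assemble the configuration equals its total potential energy, U = Σ kqᵢqⱼ/rᵢⱼ over all pairs.
All three pair separations equal the side length, 0.539 m.
U = (-1.02×10⁻⁷) + (-2.33×10⁻⁷) + (1.60×10⁻⁷) = -1.75×10⁻⁷ J.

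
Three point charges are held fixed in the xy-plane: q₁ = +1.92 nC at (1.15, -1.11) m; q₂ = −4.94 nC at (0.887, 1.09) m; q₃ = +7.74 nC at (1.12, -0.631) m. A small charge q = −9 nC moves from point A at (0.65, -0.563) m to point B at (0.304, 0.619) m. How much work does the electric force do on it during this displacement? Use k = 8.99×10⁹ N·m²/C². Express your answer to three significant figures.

The work done by the electric force is W_field = −ΔU = −q(V_B − V_A) = q(V_A − V_B).
At A: distances to the source charges are 0.741 m, 1.67 m, 0.475 m; V_A = Σ kqᵢ/rᵢ = 143 V.
At B: distances to the source charges are 1.92 m, 0.749 m, 1.49 m; V_B = Σ kqᵢ/rᵢ = -3.67 V.
ΔV = V_B − V_A = -147 V.
W_field = −qΔV = −(-9.00×10⁻⁹ C)(-147 V) = -1.32×10⁻⁶ J.

-1.32×10⁻⁶ J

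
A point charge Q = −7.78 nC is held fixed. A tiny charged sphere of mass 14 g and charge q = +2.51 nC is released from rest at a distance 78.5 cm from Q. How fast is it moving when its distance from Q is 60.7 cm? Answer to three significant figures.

Only the electrostatic force acts, so mechanical energy is conserved: ½mv² = U₁ − U₂ = kQq(1/r₁ − 1/r₂).
U₁ − U₂ = (8.99×10⁹ N·m²/C²)(-7.78×10⁻⁹ C)(2.51×10⁻⁹ C)(1/0.785 − 1/0.607) = 6.56×10⁻⁸ J.
v = √(2·6.56×10⁻⁸/0.0140) = 3.06×10⁻³ m/s.

3.06×10⁻³ m/s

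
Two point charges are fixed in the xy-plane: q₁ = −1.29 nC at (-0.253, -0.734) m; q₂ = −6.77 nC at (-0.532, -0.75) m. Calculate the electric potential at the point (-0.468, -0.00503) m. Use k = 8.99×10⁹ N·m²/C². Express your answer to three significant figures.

-96.7 V

The total potential is the scalar sum of each charge's contribution, V = Σ kqᵢ/rᵢ.
Distances from the field point to each charge: r₁ = 0.760 m, r₂ = 0.748 m.
V = k[(-1.29×10⁻⁹)/(0.760) + (-6.77×10⁻⁹)/(0.748)] = -96.7 V.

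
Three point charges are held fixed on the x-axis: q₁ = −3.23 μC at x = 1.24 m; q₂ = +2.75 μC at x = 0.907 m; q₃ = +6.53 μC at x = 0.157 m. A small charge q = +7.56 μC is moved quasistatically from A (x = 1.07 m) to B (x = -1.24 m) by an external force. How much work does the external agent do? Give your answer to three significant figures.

For quasistatic motion the external work equals the change in potential energy: W_ext = qΔV = q(V_B − V_A).
At A: distances to the source charges are 0.170 m, 0.163 m, 0.913 m; V_A = Σ kqᵢ/rᵢ = 4.52×10⁴ V.
At B: distances to the source charges are 2.48 m, 2.15 m, 1.40 m; V_B = Σ kqᵢ/rᵢ = 4.18×10⁴ V.
ΔV = V_B − V_A = -3330 V.
W_ext = qΔV = (7.56×10⁻⁶ C)(-3330 V) = -0.0252 J.

-0.0252 J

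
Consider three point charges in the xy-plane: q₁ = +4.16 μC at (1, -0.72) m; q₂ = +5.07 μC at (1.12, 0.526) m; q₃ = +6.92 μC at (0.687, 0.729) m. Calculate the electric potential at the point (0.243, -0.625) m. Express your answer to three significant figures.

1.24×10⁵ V

Electric potential is a scalar, so the contributions from each charge add algebraically: V = Σ kqᵢ/rᵢ.
Distances from the field point to each charge: r₁ = 0.763 m, r₂ = 1.45 m, r₃ = 1.42 m.
V = k[(4.16×10⁻⁶)/(0.763) + (5.07×10⁻⁶)/(1.45) + (6.92×10⁻⁶)/(1.42)] = 1.24×10⁵ V.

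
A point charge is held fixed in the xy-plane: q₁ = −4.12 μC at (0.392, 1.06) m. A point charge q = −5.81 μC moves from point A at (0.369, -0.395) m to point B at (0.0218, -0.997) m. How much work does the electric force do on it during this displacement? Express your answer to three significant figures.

The work done by the electric force is W_field = −ΔU = −q(V_B − V_A) = q(V_A − V_B).
At A: distance to the source charge is 1.46 m; V_A = kq₁/r = -2.55×10⁴ V.
At B: distance to the source charge is 2.09 m; V_B = kq₁/r = -1.77×10⁴ V.
ΔV = V_B − V_A = 7730 V.
W_field = −qΔV = −(-5.81×10⁻⁶ C)(7730 V) = 0.0449 J.

0.0449 J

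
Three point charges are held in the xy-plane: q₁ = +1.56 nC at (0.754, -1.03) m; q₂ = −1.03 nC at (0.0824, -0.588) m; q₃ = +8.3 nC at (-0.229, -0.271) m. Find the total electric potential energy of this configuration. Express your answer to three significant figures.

The work to assemble the configuration equals its total potential energy, U = Σ kqᵢqⱼ/rᵢⱼ over all pairs.
Pair separations: r₁₂ = 0.804 m, r₁₃ = 1.24 m, r₂₃ = 0.444 m.
U = (-1.80×10⁻⁸) + (9.37×10⁻⁸) + (-1.73×10⁻⁷) = -9.72×10⁻⁸ J.

-9.72×10⁻⁸ J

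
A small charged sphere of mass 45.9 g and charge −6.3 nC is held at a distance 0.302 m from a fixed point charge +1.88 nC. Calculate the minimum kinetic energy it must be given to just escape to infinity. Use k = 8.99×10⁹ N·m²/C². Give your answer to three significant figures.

To just escape, total mechanical energy must reach zero at infinity: ½mv²_min + U = 0, so ½mv²_min = −U = |kQq|/r.
|U| = |kQq|/r = (8.99×10⁹ N·m²/C²)(1.88×10⁻⁹)(6.30×10⁻⁹)/(0.302) = 3.53×10⁻⁷ J.

3.53×10⁻⁷ J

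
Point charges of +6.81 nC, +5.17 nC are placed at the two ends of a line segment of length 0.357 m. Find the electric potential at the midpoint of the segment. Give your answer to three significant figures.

The total potential is the scalar sum of each charge's contribution, V = Σ kqᵢ/rᵢ.
Each charge is 0.178 m from the midpoint.
V = k[(6.81×10⁻⁹)/(0.178) + (5.17×10⁻⁹)/(0.178)] = 603 V.

603 V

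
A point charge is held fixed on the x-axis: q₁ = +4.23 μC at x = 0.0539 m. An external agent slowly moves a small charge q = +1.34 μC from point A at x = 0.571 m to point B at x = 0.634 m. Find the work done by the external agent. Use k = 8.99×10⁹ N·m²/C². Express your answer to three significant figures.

For quasistatic motion the external work equals the change in potential energy: W_ext = qΔV = q(V_B − V_A).
At A: distance to the source charge is 0.517 m; V_A = kq₁/r = 7.35×10⁴ V.
At B: distance to the source charge is 0.580 m; V_B = kq₁/r = 6.56×10⁴ V.
ΔV = V_B − V_A = -7990 V.
W_ext = qΔV = (1.34×10⁻⁶ C)(-7990 V) = -0.0107 J.

-0.0107 J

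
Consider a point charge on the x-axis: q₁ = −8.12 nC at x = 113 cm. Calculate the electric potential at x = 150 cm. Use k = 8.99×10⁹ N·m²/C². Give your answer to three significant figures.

-197 V

The total potential is the scalar sum of each charge's contribution, V = Σ kqᵢ/rᵢ.
V = k[(-8.12×10⁻⁹)/(0.370)] = -197 V.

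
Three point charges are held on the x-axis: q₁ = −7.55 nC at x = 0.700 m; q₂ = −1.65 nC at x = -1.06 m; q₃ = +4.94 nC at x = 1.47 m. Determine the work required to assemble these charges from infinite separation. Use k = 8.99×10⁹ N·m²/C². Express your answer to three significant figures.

-4.01×10⁻⁷ J

The assembly work is the sum of pairwise potential energies, U = Σ_{i<j} kqᵢqⱼ/rᵢⱼ.
Pair separations: r₁₂ = 1.76 m, r₁₃ = 0.770 m, r₂₃ = 2.53 m.
U = (6.36×10⁻⁸) + (-4.35×10⁻⁷) + (-2.90×10⁻⁸) = -4.01×10⁻⁷ J.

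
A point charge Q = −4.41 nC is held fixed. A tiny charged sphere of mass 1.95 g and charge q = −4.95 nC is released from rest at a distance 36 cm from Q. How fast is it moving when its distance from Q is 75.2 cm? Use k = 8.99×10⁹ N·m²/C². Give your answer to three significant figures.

0.0171 m/s

Only the electrostatic force acts, so mechanical energy is conserved: ½mv² = U₁ − U₂ = kQq(1/r₁ − 1/r₂).
U₁ − U₂ = (8.99×10⁹ N·m²/C²)(-4.41×10⁻⁹ C)(-4.95×10⁻⁹ C)(1/0.360 − 1/0.752) = 2.84×10⁻⁷ J.
v = √(2·2.84×10⁻⁷/1.95×10⁻³) = 0.0171 m/s.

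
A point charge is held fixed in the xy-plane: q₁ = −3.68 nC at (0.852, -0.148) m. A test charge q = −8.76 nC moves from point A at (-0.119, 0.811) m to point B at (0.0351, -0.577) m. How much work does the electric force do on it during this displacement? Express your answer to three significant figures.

The work done by the electric force is W_field = −ΔU = −q(V_B − V_A) = q(V_A − V_B).
At A: distance to the source charge is 1.36 m; V_A = kq₁/r = -24.2 V.
At B: distance to the source charge is 0.923 m; V_B = kq₁/r = -35.9 V.
ΔV = V_B − V_A = -11.6 V.
W_field = −qΔV = −(-8.76×10⁻⁹ C)(-11.6 V) = -1.02×10⁻⁷ J.

-1.02×10⁻⁷ J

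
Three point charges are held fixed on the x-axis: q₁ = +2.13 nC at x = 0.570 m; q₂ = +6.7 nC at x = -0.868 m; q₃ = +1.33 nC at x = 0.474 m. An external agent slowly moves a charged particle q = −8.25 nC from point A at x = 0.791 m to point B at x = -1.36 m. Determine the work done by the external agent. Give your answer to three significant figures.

1.80×10⁻⁷ J

For quasistatic motion the external work equals the change in potential energy: W_ext = qΔV = q(V_B − V_A).
At A: distances to the source charges are 0.221 m, 1.66 m, 0.317 m; V_A = Σ kqᵢ/rᵢ = 161 V.
At B: distances to the source charges are 1.93 m, 0.492 m, 1.83 m; V_B = Σ kqᵢ/rᵢ = 139 V.
ΔV = V_B − V_A = -21.8 V.
W_ext = qΔV = (-8.25×10⁻⁹ C)(-21.8 V) = 1.80×10⁻⁷ J.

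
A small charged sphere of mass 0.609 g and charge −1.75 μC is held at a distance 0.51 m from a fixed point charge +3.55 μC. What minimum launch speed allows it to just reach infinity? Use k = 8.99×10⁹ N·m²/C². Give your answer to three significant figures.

To just escape, total mechanical energy must reach zero at infinity: ½mv²_min + U = 0, so ½mv²_min = −U = |kQq|/r.
|U| = |kQq|/r = (8.99×10⁹ N·m²/C²)(3.55×10⁻⁶)(1.75×10⁻⁶)/(0.510) = 0.110 J.
v_min = √(2|U|/m) = √(2·0.110/6.09×10⁻⁴) = 19.0 m/s.

19.0 m/s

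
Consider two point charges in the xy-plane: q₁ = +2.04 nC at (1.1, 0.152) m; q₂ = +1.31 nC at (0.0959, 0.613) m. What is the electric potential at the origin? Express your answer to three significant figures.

35.5 V

Electric potential is a scalar, so the contributions from each charge add algebraically: V = Σ kqᵢ/rᵢ.
Distances from the field point to each charge: r₁ = 1.11 m, r₂ = 0.620 m.
V = k[(2.04×10⁻⁹)/(1.11) + (1.31×10⁻⁹)/(0.620)] = 35.5 V.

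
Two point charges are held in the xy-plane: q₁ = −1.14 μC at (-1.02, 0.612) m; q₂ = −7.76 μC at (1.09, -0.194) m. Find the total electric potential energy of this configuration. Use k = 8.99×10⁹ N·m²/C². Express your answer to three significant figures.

The assembly work is the sum of pairwise potential energies, U = Σ_{i<j} kqᵢqⱼ/rᵢⱼ.
Pair separations: r₁₂ = 2.26 m.
U = (0.0352) = 0.0352 J.

0.0352 J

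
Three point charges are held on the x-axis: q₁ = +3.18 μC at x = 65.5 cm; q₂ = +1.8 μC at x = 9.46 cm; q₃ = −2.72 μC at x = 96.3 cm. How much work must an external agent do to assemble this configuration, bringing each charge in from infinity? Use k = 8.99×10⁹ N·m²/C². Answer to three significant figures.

-0.211 J

The work to assemble the configuration equals its total potential energy, U = Σ kqᵢqⱼ/rᵢⱼ over all pairs.
Pair separations: r₁₂ = 0.560 m, r₁₃ = 0.308 m, r₂₃ = 0.868 m.
U = (0.0918) + (-0.252) + (-0.0507) = -0.211 J.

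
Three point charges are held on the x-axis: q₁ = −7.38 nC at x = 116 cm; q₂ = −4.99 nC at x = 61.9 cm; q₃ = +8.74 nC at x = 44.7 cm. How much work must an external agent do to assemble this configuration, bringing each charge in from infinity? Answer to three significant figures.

The assembly work is the sum of pairwise potential energies, U = Σ_{i<j} kqᵢqⱼ/rᵢⱼ.
Pair separations: r₁₂ = 0.541 m, r₁₃ = 0.713 m, r₂₃ = 0.172 m.
U = (6.12×10⁻⁷) + (-8.13×10⁻⁷) + (-2.28×10⁻⁶) = -2.48×10⁻⁶ J.

-2.48×10⁻⁶ J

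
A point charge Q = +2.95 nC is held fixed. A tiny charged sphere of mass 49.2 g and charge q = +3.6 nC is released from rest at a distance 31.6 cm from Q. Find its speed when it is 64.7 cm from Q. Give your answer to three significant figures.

2.51×10⁻³ m/s

Only the electrostatic force acts, so mechanical energy is conserved: ½mv² = U₁ − U₂ = kQq(1/r₁ − 1/r₂).
U₁ − U₂ = (8.99×10⁹ N·m²/C²)(2.95×10⁻⁹ C)(3.60×10⁻⁹ C)(1/0.316 − 1/0.647) = 1.55×10⁻⁷ J.
v = √(2·1.55×10⁻⁷/0.0492) = 2.51×10⁻³ m/s.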